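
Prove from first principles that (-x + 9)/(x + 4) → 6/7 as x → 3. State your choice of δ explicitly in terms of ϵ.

Let ϵ > 0. We want δ > 0 with 0 < |x − 3| < δ ⇒ |(-x + 9)/(x + 4) − (6/7)| < ϵ.
Combining over a common denominator, (-x + 9)/(x + 4) − (6/7) = [(-x + 9)·7 − 6·(x + 4)] / [7·(x + 4)] = -13(x − 3) / (7(x + 4)).
So |(-x + 9)/(x + 4) − (6/7)| = 13|x − 3| / (7·|x + 4|).
Require δ ≤ 7/2, so |x + 4| ≥ |7| − |x − 3| > 7 − 7/2 = 7/2.
Hence |(-x + 9)/(x + 4) − (6/7)| < 13|x − 3|/(7·(7/2)) = (26/49)|x − 3|, which is < ϵ once |x − 3| < (49/26)ϵ.
Take δ = min(7/2, (49/26)ϵ). Then 0 < |x − 3| < δ forces both bounds, so |(-x + 9)/(x + 4) − (6/7)| < ϵ.

δ = min(7/2, (49/26)ϵ)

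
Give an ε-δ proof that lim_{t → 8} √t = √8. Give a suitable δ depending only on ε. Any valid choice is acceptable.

Fix ε > 0. We want δ > 0 such that 0 < |t − 8| < δ implies |√t − √8| < ε.
Multiplying by the conjugate, |√t − √8| = |t − 8|/(√t + √8).
Restrict δ ≤ 8 so that |t − 8| < 8 forces t > 0, and then √t + √8 > √8.
Hence |√t − √8| < |t − 8|/√8, which is < ε once |t − 8| < √8·ε.
Take δ = min(8, √8·ε). If 0 < |t − 8| < δ then t > 0 and |√t − √8| < |t − 8|/√8 < ε.

δ = min(8, √8·ε)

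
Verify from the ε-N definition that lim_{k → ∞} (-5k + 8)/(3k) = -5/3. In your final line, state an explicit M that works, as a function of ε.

Fix ε > 0. For k ≥ 1, |(-5k + 8)/(3k) + 5/3| = |24|/(3(3k)) = 24/(3(3k)).
Since 3k ≥ 3k for k ≥ 1, this is ≤ 24/(3·3k) = (8/3)/k.
So |(-5k + 8)/(3k) + 5/3| < ε whenever k > (8/3)/ε.
Take M = (8/3)/ε. If k > M then |(-5k + 8)/(3k) + 5/3| ≤ (8/3)/k < ε.

M = (8/3)/ε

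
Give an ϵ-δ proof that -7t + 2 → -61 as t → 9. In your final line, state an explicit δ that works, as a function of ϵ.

Fix ϵ > 0. We need δ > 0 so that 0 < |t − 9| < δ implies |(-7t + 2) + 61| < ϵ.
|(-7t + 2) + 61| = |-7t + 63| = 7|t − 9|.
So 7|t − 9| < ϵ exactly when |t − 9| < ϵ/7.
Choosing δ = ϵ/7 gives |(-7t + 2) + 61| = 7|t − 9| < ϵ whenever |t − 9| < δ.

δ = ϵ/7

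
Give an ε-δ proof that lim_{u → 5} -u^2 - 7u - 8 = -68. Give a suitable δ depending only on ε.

δ = min(2, ε/19)

Fix ε > 0. We want δ > 0 such that 0 < |u − 5| < δ implies |(-u^2 - 7u - 8) + 68| < ε.
(-u^2 - 7u - 8) + 68 = -u^2 - 7u + 60 = (u − 5)(-u - 12).
So |(-u^2 - 7u - 8) + 68| = |u − 5|·|-u - 12|.
Assume first that |u − 5| < 2, so |u| < 7. Then |-u - 12| ≤ 7 + 12 = 19.
Hence |(-u^2 - 7u - 8) + 68| ≤ 19|u − 5| < ε provided |u − 5| < ε/19.
Choosing δ = min(2, ε/19) ensures both conditions, hence |(-u^2 - 7u - 8) + 68| < ε.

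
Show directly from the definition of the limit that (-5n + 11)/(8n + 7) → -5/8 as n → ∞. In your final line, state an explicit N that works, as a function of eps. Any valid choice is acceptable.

Fix eps > 0. For n ≥ 1, |(-5n + 11)/(8n + 7) + 5/8| = |123|/(8(8n + 7)) = 123/(8(8n + 7)).
Since 8n + 7 ≥ 8n for n ≥ 1, this is ≤ 123/(8·8n) = (123/64)/n.
So |(-5n + 11)/(8n + 7) + 5/8| < eps whenever n > (123/64)/eps.
Take N = (123/64)/eps. If n > N then |(-5n + 11)/(8n + 7) + 5/8| ≤ (123/64)/n < eps.

N = (123/64)/eps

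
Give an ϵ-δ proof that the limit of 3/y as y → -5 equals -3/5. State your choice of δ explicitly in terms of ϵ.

δ = min(5/2, (25/6)ϵ)

Let ϵ > 0. We seek δ > 0 such that 0 < |y + 5| < δ implies |3/y + 3/5| < ϵ.
|3/y + 3/5| = 3·|-5 − y|/(5·|y|) = 3|y + 5|/(5|y|).
Require δ ≤ 5/2 so that |y| > 5 − 5/2 = 5/2, hence 5|y| > 25/2.
Then |3/y + 3/5| < 3|y + 5|/(25/2), which is < ϵ when |y + 5| < (25/6)ϵ.
Take δ = min(5/2, (25/6)ϵ). Then 0 < |y + 5| < δ gives both |y + 5| < 5/2 and |y + 5| < (25/6)ϵ, so |3/y + 3/5| < ϵ.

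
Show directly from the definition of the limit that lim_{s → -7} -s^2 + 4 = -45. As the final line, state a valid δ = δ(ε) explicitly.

δ = min(2, ε/16)

Let ε > 0. We want δ > 0 such that 0 < |s + 7| < δ implies |(-s^2 + 4) + 45| < ε.
(-s^2 + 4) + 45 = -s^2 + 49 = (s + 7)(-s + 7).
So |(-s^2 + 4) + 45| = |s + 7|·|-s + 7|.
Assume first that |s + 7| < 2, so |s| < 9. Then |-s + 7| ≤ 9 + 7 = 16.
Hence |(-s^2 + 4) + 45| ≤ 16|s + 7| < ε provided |s + 7| < ε/16.
Choosing δ = min(2, ε/16) ensures both conditions, hence |(-s^2 + 4) + 45| < ε.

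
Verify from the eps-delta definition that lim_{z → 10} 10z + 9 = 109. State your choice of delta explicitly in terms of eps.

Suppose eps > 0. We need delta > 0 so that 0 < |z − 10| < delta implies |(10z + 9) − 109| < eps.
Since (10z + 9) − 109 = 10(z − 10), we have |(10z + 9) − 109| = 10|z − 10|.
Thus it suffices that |z − 10| < eps/10.
Choosing delta = eps/10 gives |(10z + 9) − 109| = 10|z − 10| < eps whenever |z − 10| < delta.

delta = eps/10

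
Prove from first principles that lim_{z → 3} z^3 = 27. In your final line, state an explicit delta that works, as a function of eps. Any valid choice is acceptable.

delta = min(1, eps/37)

Fix eps > 0. We seek delta > 0 with 0 < |z − 3| < delta ⇒ |z^3 − 27| < eps.
Factor: z^3 − 27 = (z − 3)(z^2 + 3z + 9), so |z^3 − 27| = |z − 3|·|z^2 + 3z + 9|.
Impose delta ≤ 1 so that |z| < 4; then |z^2 + 3z + 9| ≤ 37.
Hence |z^3 − 27| ≤ 37|z − 3|, which is < eps once |z − 3| < eps/37.
Take delta = min(1, eps/37). If 0 < |z − 3| < delta then both bounds hold and |z^3 − 27| ≤ 37|z − 3| < 37·(eps/37) = eps.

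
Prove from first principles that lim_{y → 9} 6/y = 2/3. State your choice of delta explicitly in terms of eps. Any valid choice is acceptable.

delta = min(9/2, (27/4)eps)

Let eps > 0 be given. We seek delta > 0 such that 0 < |y − 9| < delta implies |6/y − (2/3)| < eps.
|6/y − (2/3)| = 6·|9 − y|/(9·|y|) = 6|y − 9|/(9|y|).
Require delta ≤ 9/2 so that |y| > 9 − 9/2 = 9/2, hence 9|y| > 81/2.
Then |6/y − (2/3)| < 6|y − 9|/(81/2), which is < eps when |y − 9| < (27/4)eps.
Take delta = min(9/2, (27/4)eps). Then 0 < |y − 9| < delta gives both |y − 9| < 9/2 and |y − 9| < (27/4)eps, so |6/y − (2/3)| < eps.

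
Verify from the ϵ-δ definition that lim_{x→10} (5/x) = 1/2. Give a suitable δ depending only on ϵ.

δ = min(5, 10ϵ)

Let ϵ > 0. We seek δ > 0 such that 0 < |x − 10| < δ implies |5/x − (1/2)| < ϵ.
|5/x − (1/2)| = 5·|10 − x|/(10·|x|) = 5|x − 10|/(10|x|).
Require δ ≤ 5 so that |x| > 10 − 5 = 5, hence 10|x| > 50.
Then |5/x − (1/2)| < 5|x − 10|/50, which is < ϵ when |x − 10| < 10ϵ.
Take δ = min(5, 10ϵ). Then 0 < |x − 10| < δ gives both |x − 10| < 5 and |x − 10| < 10ϵ, so |5/x − (1/2)| < ϵ.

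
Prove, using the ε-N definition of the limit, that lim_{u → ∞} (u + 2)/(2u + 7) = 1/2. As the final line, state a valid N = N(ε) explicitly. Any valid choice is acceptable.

N = (3/4)/ε

Let ε > 0 be given. We seek N > 0 such that u > N implies |(u + 2)/(2u + 7) − (1/2)| < ε.
(u + 2)/(2u + 7) − (1/2) = (2(u + 2) − (2u + 7)) / (2(2u + 7)) = -3/(2(2u + 7)).
For u > 0 we have 2u + 7 > 2u, so |(u + 2)/(2u + 7) − (1/2)| = 3/(2(2u + 7)) < 3/(2·2u) = (3/4)/u.
Thus |(u + 2)/(2u + 7) − (1/2)| < ε whenever u > (3/4)/ε.
Take N = (3/4)/ε. If u > N then |(u + 2)/(2u + 7) − (1/2)| < (3/4)/u < ε.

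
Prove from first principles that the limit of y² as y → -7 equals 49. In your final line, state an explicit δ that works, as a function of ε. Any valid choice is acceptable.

Fix ε > 0. We seek δ > 0 with 0 < |y + 7| < δ ⇒ |y² − 49| < ε.
Factor: y² − 49 = (y + 7)(y - 7), so |y² − 49| = |y + 7|·|y - 7|.
Impose δ ≤ 1 so that |y| < 8; then |y - 7| ≤ 15.
Hence |y² − 49| ≤ 15|y + 7|, which is < ε once |y + 7| < ε/15.
Take δ = min(1, ε/15). If 0 < |y + 7| < δ then both bounds hold and |y² − 49| ≤ 15|y + 7| < 15·(ε/15) = ε.

δ = min(1, ε/15)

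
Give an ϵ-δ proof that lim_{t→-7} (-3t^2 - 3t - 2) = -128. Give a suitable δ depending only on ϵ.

Suppose ϵ > 0. We want δ > 0 such that 0 < |t + 7| < δ implies |(-3t^2 - 3t - 2) + 128| < ϵ.
(-3t^2 - 3t - 2) + 128 = -3t^2 - 3t + 126 = (t + 7)(-3t + 18).
So |(-3t^2 - 3t - 2) + 128| = |t + 7|·|-3t + 18|.
Require δ ≤ 2. Then |t + 7| < 2 gives |t| < 9, and by the triangle inequality |-3t + 18| ≤ 3·9 + 18 = 45.
Hence |(-3t^2 - 3t - 2) + 128| ≤ 45|t + 7| < ϵ provided |t + 7| < ϵ/45.
Choosing δ = min(2, ϵ/45) ensures both conditions, hence |(-3t^2 - 3t - 2) + 128| < ϵ.

δ = min(2, ϵ/45)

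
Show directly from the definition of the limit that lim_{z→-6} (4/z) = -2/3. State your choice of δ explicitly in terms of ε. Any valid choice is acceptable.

δ = min(3, (9/2)ε)

Let ε > 0. We seek δ > 0 such that 0 < |z + 6| < δ implies |4/z + 2/3| < ε.
|4/z + 2/3| = 4·|-6 − z|/(6·|z|) = 4|z + 6|/(6|z|).
Require δ ≤ 3 so that |z| > 6 − 3 = 3, hence 6|z| > 18.
Then |4/z + 2/3| < 4|z + 6|/18, which is < ε when |z + 6| < (9/2)ε.
Take δ = min(3, (9/2)ε). Then 0 < |z + 6| < δ gives both |z + 6| < 3 and |z + 6| < (9/2)ε, so |4/z + 2/3| < ε.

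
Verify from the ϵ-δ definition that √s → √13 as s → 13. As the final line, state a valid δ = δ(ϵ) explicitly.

Let ϵ > 0 be given. We want δ > 0 such that 0 < |s − 13| < δ implies |√s − √13| < ϵ.
Multiplying by the conjugate, |√s − √13| = |s − 13|/(√s + √13).
Restrict δ ≤ 13 so that |s − 13| < 13 forces s > 0, and then √s + √13 > √13.
Hence |√s − √13| < |s − 13|/√13, which is < ϵ once |s − 13| < √13·ϵ.
Take δ = min(13, √13·ϵ). If 0 < |s − 13| < δ then s > 0 and |√s − √13| < |s − 13|/√13 < ϵ.

δ = min(13, √13·ϵ)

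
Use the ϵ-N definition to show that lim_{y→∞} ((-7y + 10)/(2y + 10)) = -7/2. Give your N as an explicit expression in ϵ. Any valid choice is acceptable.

N = (45/2)/ϵ

Suppose ϵ > 0. We seek N > 0 such that y > N implies |(-7y + 10)/(2y + 10) + 7/2| < ϵ.
(-7y + 10)/(2y + 10) + 7/2 = (2(-7y + 10) − (-7)(2y + 10)) / (2(2y + 10)) = 90/(2(2y + 10)).
For y > 0 we have 2y + 10 > 2y, so |(-7y + 10)/(2y + 10) + 7/2| = 90/(2(2y + 10)) < 90/(2·2y) = (45/2)/y.
Thus |(-7y + 10)/(2y + 10) + 7/2| < ϵ whenever y > (45/2)/ϵ.
Take N = (45/2)/ϵ. If y > N then |(-7y + 10)/(2y + 10) + 7/2| < (45/2)/y < ϵ.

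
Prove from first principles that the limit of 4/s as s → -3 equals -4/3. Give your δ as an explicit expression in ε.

δ = min(3/2, (9/8)ε)

Fix ε > 0. We seek δ > 0 such that 0 < |s + 3| < δ implies |4/s + 4/3| < ε.
|4/s + 4/3| = 4·|-3 − s|/(3·|s|) = 4|s + 3|/(3|s|).
Restrict δ ≤ 3/2. Then |s + 3| < 3/2 gives |s| > 3/2, so 3|s| > 9/2.
Then |4/s + 4/3| < 4|s + 3|/(9/2), which is < ε when |s + 3| < (9/8)ε.
Take δ = min(3/2, (9/8)ε). Then 0 < |s + 3| < δ gives both |s + 3| < 3/2 and |s + 3| < (9/8)ε, so |4/s + 4/3| < ε.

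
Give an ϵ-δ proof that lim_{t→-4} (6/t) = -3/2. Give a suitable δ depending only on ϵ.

δ = min(2, (4/3)ϵ)

Fix ϵ > 0. We seek δ > 0 such that 0 < |t + 4| < δ implies |6/t + 3/2| < ϵ.
|6/t + 3/2| = 6·|-4 − t|/(4·|t|) = 6|t + 4|/(4|t|).
Restrict δ ≤ 2. Then |t + 4| < 2 gives |t| > 2, so 4|t| > 8.
Then |6/t + 3/2| < 6|t + 4|/8, which is < ϵ when |t + 4| < (4/3)ϵ.
Take δ = min(2, (4/3)ϵ). Then 0 < |t + 4| < δ gives both |t + 4| < 2 and |t + 4| < (4/3)ϵ, so |6/t + 3/2| < ϵ.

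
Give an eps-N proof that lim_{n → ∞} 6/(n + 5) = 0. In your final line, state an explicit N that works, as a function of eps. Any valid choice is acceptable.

Suppose eps > 0. For n ≥ 1, |6/(n + 5) − 0| = 6/(n + 5) ≤ 6/n.
We need 6/n < eps, i.e. n > 6/eps.
Take N = 6/eps. If n > N then |6/(n + 5)| ≤ 6/n < eps.

N = 6/eps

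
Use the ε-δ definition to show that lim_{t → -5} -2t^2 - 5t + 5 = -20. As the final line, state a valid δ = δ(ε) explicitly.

δ = min(1, ε/17)

Let ε > 0 be given. We want δ > 0 such that 0 < |t + 5| < δ implies |(-2t^2 - 5t + 5) + 20| < ε.
(-2t^2 - 5t + 5) + 20 = -2t^2 - 5t + 25 = (t + 5)(-2t + 5).
So |(-2t^2 - 5t + 5) + 20| = |t + 5|·|-2t + 5|.
Assume first that |t + 5| < 1, so |t| < 6. Then |-2t + 5| ≤ 2·6 + 5 = 17.
Hence |(-2t^2 - 5t + 5) + 20| ≤ 17|t + 5| < ε provided |t + 5| < ε/17.
Choosing δ = min(1, ε/17) ensures both conditions, hence |(-2t^2 - 5t + 5) + 20| < ε.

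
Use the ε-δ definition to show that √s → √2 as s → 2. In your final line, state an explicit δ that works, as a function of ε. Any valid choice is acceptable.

Let ε > 0 be given. We want δ > 0 such that 0 < |s − 2| < δ implies |√s − √2| < ε.
Rationalise: √s − √2 = (s − 2)/(√s + √2), so |√s − √2| = |s − 2|/(√s + √2).
Restrict δ ≤ 2 so that |s − 2| < 2 forces s > 0, and then √s + √2 > √2.
Hence |√s − √2| < |s − 2|/√2, which is < ε once |s − 2| < √2·ε.
Take δ = min(2, √2·ε). If 0 < |s − 2| < δ then s > 0 and |√s − √2| < |s − 2|/√2 < ε.

δ = min(2, √2·ε)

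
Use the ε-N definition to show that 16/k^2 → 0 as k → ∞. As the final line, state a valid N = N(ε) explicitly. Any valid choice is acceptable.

Let ε > 0 be given. For k ≥ 1, |16/k^2 − 0| = 16/k^2.
16/k^2 < ε ⇔ k^2 > 16/ε ⇔ k > (16/ε)^{1/2}.
Take N = (16/ε)^{1/2}. Then k > N implies 16/k^2 < ε.

N = (16/ε)^{1/2}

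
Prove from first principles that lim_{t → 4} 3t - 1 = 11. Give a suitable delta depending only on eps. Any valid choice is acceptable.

Let eps > 0 be given. We need delta > 0 so that 0 < |t − 4| < delta implies |(3t - 1) − 11| < eps.
|(3t - 1) − 11| = |3t - 12| = 3|t − 4|.
Thus it suffices that |t − 4| < eps/3.
Take delta = eps/3. If 0 < |t − 4| < delta then |(3t - 1) − 11| = 3|t − 4| < 3·(eps/3) = eps.

delta = eps/3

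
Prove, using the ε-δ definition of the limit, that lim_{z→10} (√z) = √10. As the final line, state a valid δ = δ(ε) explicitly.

δ = min(10, √10·ε)

Suppose ε > 0. We want δ > 0 such that 0 < |z − 10| < δ implies |√z − √10| < ε.
Rationalise: √z − √10 = (z − 10)/(√z + √10), so |√z − √10| = |z − 10|/(√z + √10).
Restrict δ ≤ 10 so that |z − 10| < 10 forces z > 0, and then √z + √10 > √10.
Hence |√z − √10| < |z − 10|/√10, which is < ε once |z − 10| < √10·ε.
Take δ = min(10, √10·ε). If 0 < |z − 10| < δ then z > 0 and |√z − √10| < |z − 10|/√10 < ε.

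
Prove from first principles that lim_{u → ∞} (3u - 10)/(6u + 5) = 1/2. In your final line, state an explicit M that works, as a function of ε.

Let ε > 0 be given. We seek M > 0 such that u > M implies |(3u - 10)/(6u + 5) − (1/2)| < ε.
(3u - 10)/(6u + 5) − (1/2) = (6(3u - 10) − 3(6u + 5)) / (6(6u + 5)) = -75/(6(6u + 5)).
For u > 0 we have 6u + 5 > 6u, so |(3u - 10)/(6u + 5) − (1/2)| = 75/(6(6u + 5)) < 75/(6·6u) = (25/12)/u.
Thus |(3u - 10)/(6u + 5) − (1/2)| < ε whenever u > (25/12)/ε.
Take M = (25/12)/ε. If u > M then |(3u - 10)/(6u + 5) − (1/2)| < (25/12)/u < ε.

M = (25/12)/ε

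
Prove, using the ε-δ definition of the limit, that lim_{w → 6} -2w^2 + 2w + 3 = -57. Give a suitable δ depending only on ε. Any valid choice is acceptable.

Suppose ε > 0. We want δ > 0 such that 0 < |w − 6| < δ implies |(-2w^2 + 2w + 3) + 57| < ε.
(-2w^2 + 2w + 3) + 57 = -2w^2 + 2w + 60 = (w − 6)(-2w - 10).
So |(-2w^2 + 2w + 3) + 57| = |w − 6|·|-2w - 10|.
Assume first that |w − 6| < 1, so |w| < 7. Then |-2w - 10| ≤ 2·7 + 10 = 24.
Hence |(-2w^2 + 2w + 3) + 57| ≤ 24|w − 6| < ε provided |w − 6| < ε/24.
Choosing δ = min(1, ε/24) ensures both conditions, hence |(-2w^2 + 2w + 3) + 57| < ε.

δ = min(1, ε/24)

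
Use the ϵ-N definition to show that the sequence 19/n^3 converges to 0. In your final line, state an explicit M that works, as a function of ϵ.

M = (19/ϵ)^{1/3}

Fix ϵ > 0. For n ≥ 1, |19/n^3 − 0| = 19/n^3.
19/n^3 < ϵ ⇔ n^3 > 19/ϵ ⇔ n > (19/ϵ)^{1/3}.
Take M = (19/ϵ)^{1/3}. Then n > M implies 19/n^3 < ϵ.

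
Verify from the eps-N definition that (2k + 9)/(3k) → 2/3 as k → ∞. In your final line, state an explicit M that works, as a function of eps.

Let eps > 0 be given. For k ≥ 1, |(2k + 9)/(3k) − (2/3)| = |27|/(3(3k)) = 27/(3(3k)).
Since 3k ≥ 3k for k ≥ 1, this is ≤ 27/(3·3k) = 3/k.
So |(2k + 9)/(3k) − (2/3)| < eps whenever k > 3/eps.
Take M = 3/eps. If k > M then |(2k + 9)/(3k) − (2/3)| ≤ 3/k < eps.

M = 3/eps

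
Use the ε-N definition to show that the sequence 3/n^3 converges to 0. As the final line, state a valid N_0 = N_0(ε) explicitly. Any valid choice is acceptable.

N_0 = (3/ε)^{1/3}

Fix ε > 0. For n ≥ 1, |3/n^3 − 0| = 3/n^3.
3/n^3 < ε ⇔ n^3 > 3/ε ⇔ n > (3/ε)^{1/3}.
Take N_0 = (3/ε)^{1/3}. Then n > N_0 implies 3/n^3 < ε.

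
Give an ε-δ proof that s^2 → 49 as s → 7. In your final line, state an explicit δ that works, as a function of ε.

Let ε > 0 be given. We seek δ > 0 with 0 < |s − 7| < δ ⇒ |s^2 − 49| < ε.
Factor: s^2 − 49 = (s − 7)(s + 7), so |s^2 − 49| = |s − 7|·|s + 7|.
Restrict δ ≤ 2. Then |s − 7| < 2 gives |s| < 9, so by the triangle inequality |s + 7| ≤ 9 + 7 = 16.
Hence |s^2 − 49| ≤ 16|s − 7|, which is < ε once |s − 7| < ε/16.
Take δ = min(2, ε/16). If 0 < |s − 7| < δ then both bounds hold and |s^2 − 49| ≤ 16|s − 7| < 16·(ε/16) = ε.

δ = min(2, ε/16)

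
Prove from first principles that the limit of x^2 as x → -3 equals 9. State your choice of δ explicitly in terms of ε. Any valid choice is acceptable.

Let ε > 0. We seek δ > 0 with 0 < |x + 3| < δ ⇒ |x^2 − 9| < ε.
Factor: x^2 − 9 = (x + 3)(x - 3), so |x^2 − 9| = |x + 3|·|x - 3|.
Restrict δ ≤ 1. Then |x + 3| < 1 gives |x| < 4, so by the triangle inequality |x - 3| ≤ 4 + 3 = 7.
Hence |x^2 − 9| ≤ 7|x + 3|, which is < ε once |x + 3| < ε/7.
Take δ = min(1, ε/7). If 0 < |x + 3| < δ then both bounds hold and |x^2 − 9| ≤ 7|x + 3| < 7·(ε/7) = ε.

δ = min(1, ε/7)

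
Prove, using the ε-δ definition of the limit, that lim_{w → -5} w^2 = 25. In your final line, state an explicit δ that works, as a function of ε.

Let ε > 0 be given. We seek δ > 0 with 0 < |w + 5| < δ ⇒ |w^2 − 25| < ε.
Factor: w^2 − 25 = (w + 5)(w - 5), so |w^2 − 25| = |w + 5|·|w - 5|.
Restrict δ ≤ 2. Then |w + 5| < 2 gives |w| < 7, so by the triangle inequality |w - 5| ≤ 7 + 5 = 12.
Hence |w^2 − 25| ≤ 12|w + 5|, which is < ε once |w + 5| < ε/12.
Take δ = min(2, ε/12). If 0 < |w + 5| < δ then both bounds hold and |w^2 − 25| ≤ 12|w + 5| < 12·(ε/12) = ε.

δ = min(2, ε/12)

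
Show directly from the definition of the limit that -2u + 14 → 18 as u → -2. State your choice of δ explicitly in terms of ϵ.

Fix ϵ > 0. We need δ > 0 so that 0 < |u + 2| < δ implies |(-2u + 14) − 18| < ϵ.
|(-2u + 14) − 18| = |-2u - 4| = 2|u + 2|.
So 2|u + 2| < ϵ exactly when |u + 2| < ϵ/2.
Take δ = ϵ/2. If 0 < |u + 2| < δ then |(-2u + 14) − 18| = 2|u + 2| < 2·(ϵ/2) = ϵ.

δ = ϵ/2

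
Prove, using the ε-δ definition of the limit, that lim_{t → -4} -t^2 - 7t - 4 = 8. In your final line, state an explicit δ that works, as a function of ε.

δ = min(2, ε/9)

Let ε > 0 be given. We want δ > 0 such that 0 < |t + 4| < δ implies |(-t^2 - 7t - 4) − 8| < ε.
(-t^2 - 7t - 4) − 8 = -t^2 - 7t - 12 = (t + 4)(-t - 3).
So |(-t^2 - 7t - 4) − 8| = |t + 4|·|-t - 3|.
Assume first that |t + 4| < 2, so |t| < 6. Then |-t - 3| ≤ 6 + 3 = 9.
Hence |(-t^2 - 7t - 4) − 8| ≤ 9|t + 4| < ε provided |t + 4| < ε/9.
Take δ = min(2, ε/9). Then 0 < |t + 4| < δ gives both |t + 4| < 2 and |t + 4| < ε/9, so |(-t^2 - 7t - 4) − 8| < ε.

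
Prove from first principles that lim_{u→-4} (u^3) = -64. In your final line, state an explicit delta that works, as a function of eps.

Let eps > 0 be given. We seek delta > 0 with 0 < |u + 4| < delta ⇒ |u^3 + 64| < eps.
Factor: u^3 + 64 = (u + 4)(u^2 - 4u + 16), so |u^3 + 64| = |u + 4|·|u^2 - 4u + 16|.
Impose delta ≤ 2 so that |u| < 6; then |u^2 - 4u + 16| ≤ 76.
Hence |u^3 + 64| ≤ 76|u + 4|, which is < eps once |u + 4| < eps/76.
Take delta = min(2, eps/76). If 0 < |u + 4| < delta then both bounds hold and |u^3 + 64| ≤ 76|u + 4| < 76·(eps/76) = eps.

delta = min(2, eps/76)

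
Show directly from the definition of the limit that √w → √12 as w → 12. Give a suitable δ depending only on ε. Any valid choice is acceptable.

Let ε > 0 be given. We want δ > 0 such that 0 < |w − 12| < δ implies |√w − √12| < ε.
Rationalise: √w − √12 = (w − 12)/(√w + √12), so |√w − √12| = |w − 12|/(√w + √12).
Restrict δ ≤ 12 so that |w − 12| < 12 forces w > 0, and then √w + √12 > √12.
Hence |√w − √12| < |w − 12|/√12, which is < ε once |w − 12| < √12·ε.
Take δ = min(12, √12·ε). If 0 < |w − 12| < δ then w > 0 and |√w − √12| < |w − 12|/√12 < ε.

δ = min(12, √12·ε)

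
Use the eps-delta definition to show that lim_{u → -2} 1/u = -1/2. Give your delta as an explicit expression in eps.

delta = min(1, 2eps)

Let eps > 0 be given. We seek delta > 0 such that 0 < |u + 2| < delta implies |1/u + 1/2| < eps.
|1/u + 1/2| = |-2 − u|/(2·|u|) = |u + 2|/(2|u|).
Restrict delta ≤ 1. Then |u + 2| < 1 gives |u| > 1, so 2|u| > 2.
Then |1/u + 1/2| < |u + 2|/2, which is < eps when |u + 2| < 2eps.
Take delta = min(1, 2eps). Then 0 < |u + 2| < delta gives both |u + 2| < 1 and |u + 2| < 2eps, so |1/u + 1/2| < eps.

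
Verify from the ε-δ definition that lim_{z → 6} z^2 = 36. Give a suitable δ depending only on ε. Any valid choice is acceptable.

δ = min(1, ε/13)

Let ε > 0. We seek δ > 0 with 0 < |z − 6| < δ ⇒ |z^2 − 36| < ε.
Factor: z^2 − 36 = (z − 6)(z + 6), so |z^2 − 36| = |z − 6|·|z + 6|.
Restrict δ ≤ 1. Then |z − 6| < 1 gives |z| < 7, so by the triangle inequality |z + 6| ≤ 7 + 6 = 13.
Hence |z^2 − 36| ≤ 13|z − 6|, which is < ε once |z − 6| < ε/13.
Take δ = min(1, ε/13). If 0 < |z − 6| < δ then both bounds hold and |z^2 − 36| ≤ 13|z − 6| < 13·(ε/13) = ε.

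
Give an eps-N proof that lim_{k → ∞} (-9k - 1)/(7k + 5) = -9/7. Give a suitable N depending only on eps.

Fix eps > 0. For k ≥ 1, |(-9k - 1)/(7k + 5) + 9/7| = |38|/(7(7k + 5)) = 38/(7(7k + 5)).
Since 7k + 5 ≥ 7k for k ≥ 1, this is ≤ 38/(7·7k) = (38/49)/k.
So |(-9k - 1)/(7k + 5) + 9/7| < eps whenever k > (38/49)/eps.
Take N = (38/49)/eps. If k > N then |(-9k - 1)/(7k + 5) + 9/7| ≤ (38/49)/k < eps.

N = (38/49)/eps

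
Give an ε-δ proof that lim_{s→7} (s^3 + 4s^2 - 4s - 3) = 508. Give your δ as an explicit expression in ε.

δ = min(2, ε/253)

Fix ε > 0. We want δ > 0 such that 0 < |s − 7| < δ implies |(s^3 + 4s^2 - 4s - 3) − 508| < ε.
(s^3 + 4s^2 - 4s - 3) − 508 = s^3 + 4s^2 - 4s - 511 = (s − 7)(s^2 + 11s + 73).
So |(s^3 + 4s^2 - 4s - 3) − 508| = |s − 7|·|s^2 + 11s + 73|.
Assume first that |s − 7| < 2, so |s| < 9. Then |s^2 + 11s + 73| ≤ 9^2 + 11·9 + 73 = 253.
Hence |(s^3 + 4s^2 - 4s - 3) − 508| ≤ 253|s − 7| < ε provided |s − 7| < ε/253.
Choosing δ = min(2, ε/253) ensures both conditions, hence |(s^3 + 4s^2 - 4s - 3) − 508| < ε.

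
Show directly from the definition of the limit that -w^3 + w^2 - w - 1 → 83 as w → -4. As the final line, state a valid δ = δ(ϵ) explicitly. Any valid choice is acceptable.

Let ϵ > 0. We want δ > 0 such that 0 < |w + 4| < δ implies |(-w^3 + w^2 - w - 1) − 83| < ϵ.
(-w^3 + w^2 - w - 1) − 83 = -w^3 + w^2 - w - 84 = (w + 4)(-w^2 + 5w - 21).
So |(-w^3 + w^2 - w - 1) − 83| = |w + 4|·|-w^2 + 5w - 21|.
Assume first that |w + 4| < 1, so |w| < 5. Then |-w^2 + 5w - 21| ≤ 5^2 + 5·5 + 21 = 71.
Hence |(-w^3 + w^2 - w - 1) − 83| ≤ 71|w + 4| < ϵ provided |w + 4| < ϵ/71.
Take δ = min(1, ϵ/71). Then 0 < |w + 4| < δ gives both |w + 4| < 1 and |w + 4| < ϵ/71, so |(-w^3 + w^2 - w - 1) − 83| < ϵ.

δ = min(1, ϵ/71)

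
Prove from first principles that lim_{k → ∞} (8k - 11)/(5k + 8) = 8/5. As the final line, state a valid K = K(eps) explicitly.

Let eps > 0 be given. For k ≥ 1, |(8k - 11)/(5k + 8) − (8/5)| = |-119|/(5(5k + 8)) = 119/(5(5k + 8)).
Since 5k + 8 ≥ 5k for k ≥ 1, this is ≤ 119/(5·5k) = (119/25)/k.
So |(8k - 11)/(5k + 8) − (8/5)| < eps whenever k > (119/25)/eps.
Take K = (119/25)/eps. If k > K then |(8k - 11)/(5k + 8) − (8/5)| ≤ (119/25)/k < eps.

K = (119/25)/eps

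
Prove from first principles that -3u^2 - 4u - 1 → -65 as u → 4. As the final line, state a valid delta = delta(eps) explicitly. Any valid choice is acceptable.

delta = min(1, eps/31)

Fix eps > 0. We want delta > 0 such that 0 < |u − 4| < delta implies |(-3u^2 - 4u - 1) + 65| < eps.
(-3u^2 - 4u - 1) + 65 = -3u^2 - 4u + 64 = (u − 4)(-3u - 16).
So |(-3u^2 - 4u - 1) + 65| = |u − 4|·|-3u - 16|.
Require delta ≤ 1. Then |u − 4| < 1 gives |u| < 5, and by the triangle inequality |-3u - 16| ≤ 3·5 + 16 = 31.
Hence |(-3u^2 - 4u - 1) + 65| ≤ 31|u − 4| < eps provided |u − 4| < eps/31.
Choosing delta = min(1, eps/31) ensures both conditions, hence |(-3u^2 - 4u - 1) + 65| < eps.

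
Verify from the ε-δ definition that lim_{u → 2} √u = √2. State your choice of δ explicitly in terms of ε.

Let ε > 0. We want δ > 0 such that 0 < |u − 2| < δ implies |√u − √2| < ε.
Rationalise: √u − √2 = (u − 2)/(√u + √2), so |√u − √2| = |u − 2|/(√u + √2).
Restrict δ ≤ 2 so that |u − 2| < 2 forces u > 0, and then √u + √2 > √2.
Hence |√u − √2| < |u − 2|/√2, which is < ε once |u − 2| < √2·ε.
Take δ = min(2, √2·ε). If 0 < |u − 2| < δ then u > 0 and |√u − √2| < |u − 2|/√2 < ε.

δ = min(2, √2·ε)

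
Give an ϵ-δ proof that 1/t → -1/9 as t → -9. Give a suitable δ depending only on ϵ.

δ = min(9/2, (81/2)ϵ)

Let ϵ > 0 be given. We seek δ > 0 such that 0 < |t + 9| < δ implies |1/t + 1/9| < ϵ.
|1/t + 1/9| = |-9 − t|/(9·|t|) = |t + 9|/(9|t|).
Require δ ≤ 9/2 so that |t| > 9 − 9/2 = 9/2, hence 9|t| > 81/2.
Then |1/t + 1/9| < |t + 9|/(81/2), which is < ϵ when |t + 9| < (81/2)ϵ.
Take δ = min(9/2, (81/2)ϵ). Then 0 < |t + 9| < δ gives both |t + 9| < 9/2 and |t + 9| < (81/2)ϵ, so |1/t + 1/9| < ϵ.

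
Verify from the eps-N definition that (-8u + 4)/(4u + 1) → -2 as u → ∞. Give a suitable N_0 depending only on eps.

N_0 = (3/2)/eps

Let eps > 0. We seek N_0 > 0 such that u > N_0 implies |(-8u + 4)/(4u + 1) + 2| < eps.
(-8u + 4)/(4u + 1) + 2 = (4(-8u + 4) − (-8)(4u + 1)) / (4(4u + 1)) = 24/(4(4u + 1)).
For u > 0 we have 4u + 1 > 4u, so |(-8u + 4)/(4u + 1) + 2| = 24/(4(4u + 1)) < 24/(4·4u) = (3/2)/u.
Thus |(-8u + 4)/(4u + 1) + 2| < eps whenever u > (3/2)/eps.
Take N_0 = (3/2)/eps. If u > N_0 then |(-8u + 4)/(4u + 1) + 2| < (3/2)/u < eps.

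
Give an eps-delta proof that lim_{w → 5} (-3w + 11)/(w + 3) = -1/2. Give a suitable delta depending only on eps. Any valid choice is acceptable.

Let eps > 0 be given. We want delta > 0 with 0 < |w − 5| < delta ⇒ |(-3w + 11)/(w + 3) + 1/2| < eps.
Combining over a common denominator, (-3w + 11)/(w + 3) + 1/2 = [(-3w + 11)·8 − (-4)·(w + 3)] / [8·(w + 3)] = -20(w − 5) / (8(w + 3)).
So |(-3w + 11)/(w + 3) + 1/2| = 20|w − 5| / (8·|w + 3|).
Restrict delta ≤ 4. Then |w − 5| < 4 gives |w + 3| = |(w − 5) + 8| ≥ 8 − 4 = 4.
Hence |(-3w + 11)/(w + 3) + 1/2| < 20|w − 5|/(8·4) = (5/8)|w − 5|, which is < eps once |w − 5| < (8/5)eps.
Take delta = min(4, (8/5)eps). Then 0 < |w − 5| < delta forces both bounds, so |(-3w + 11)/(w + 3) + 1/2| < eps.

delta = min(4, (8/5)eps)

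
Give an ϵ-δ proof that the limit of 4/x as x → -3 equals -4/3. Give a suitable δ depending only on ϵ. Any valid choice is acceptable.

δ = min(3/2, (9/8)ϵ)

Fix ϵ > 0. We seek δ > 0 such that 0 < |x + 3| < δ implies |4/x + 4/3| < ϵ.
|4/x + 4/3| = 4·|-3 − x|/(3·|x|) = 4|x + 3|/(3|x|).
Restrict δ ≤ 3/2. Then |x + 3| < 3/2 gives |x| > 3/2, so 3|x| > 9/2.
Then |4/x + 4/3| < 4|x + 3|/(9/2), which is < ϵ when |x + 3| < (9/8)ϵ.
Take δ = min(3/2, (9/8)ϵ). Then 0 < |x + 3| < δ gives both |x + 3| < 3/2 and |x + 3| < (9/8)ϵ, so |4/x + 4/3| < ϵ.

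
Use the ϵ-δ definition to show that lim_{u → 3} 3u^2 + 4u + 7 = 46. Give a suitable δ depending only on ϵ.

δ = min(1, ϵ/25)

Let ϵ > 0. We want δ > 0 such that 0 < |u − 3| < δ implies |(3u^2 + 4u + 7) − 46| < ϵ.
(3u^2 + 4u + 7) − 46 = 3u^2 + 4u - 39 = (u − 3)(3u + 13).
So |(3u^2 + 4u + 7) − 46| = |u − 3|·|3u + 13|.
Require δ ≤ 1. Then |u − 3| < 1 gives |u| < 4, and by the triangle inequality |3u + 13| ≤ 3·4 + 13 = 25.
Hence |(3u^2 + 4u + 7) − 46| ≤ 25|u − 3| < ϵ provided |u − 3| < ϵ/25.
Choosing δ = min(1, ϵ/25) ensures both conditions, hence |(3u^2 + 4u + 7) − 46| < ϵ.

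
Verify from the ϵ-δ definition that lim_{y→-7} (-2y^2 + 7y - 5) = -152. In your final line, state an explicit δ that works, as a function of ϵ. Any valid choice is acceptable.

Fix ϵ > 0. We want δ > 0 such that 0 < |y + 7| < δ implies |(-2y^2 + 7y - 5) + 152| < ϵ.
(-2y^2 + 7y - 5) + 152 = -2y^2 + 7y + 147 = (y + 7)(-2y + 21).
So |(-2y^2 + 7y - 5) + 152| = |y + 7|·|-2y + 21|.
Require δ ≤ 1. Then |y + 7| < 1 gives |y| < 8, and by the triangle inequality |-2y + 21| ≤ 2·8 + 21 = 37.
Hence |(-2y^2 + 7y - 5) + 152| ≤ 37|y + 7| < ϵ provided |y + 7| < ϵ/37.
Choosing δ = min(1, ϵ/37) ensures both conditions, hence |(-2y^2 + 7y - 5) + 152| < ϵ.

δ = min(1, ϵ/37)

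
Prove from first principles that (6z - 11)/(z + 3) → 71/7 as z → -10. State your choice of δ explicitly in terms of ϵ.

Fix ϵ > 0. We want δ > 0 with 0 < |z + 10| < δ ⇒ |(6z - 11)/(z + 3) − (71/7)| < ϵ.
Combining over a common denominator, (6z - 11)/(z + 3) − (71/7) = [(6z - 11)·(-7) − (-71)·(z + 3)] / [(-7)·(z + 3)] = 29(z + 10) / ((-7)(z + 3)).
So |(6z - 11)/(z + 3) − (71/7)| = 29|z + 10| / (7·|z + 3|).
Require δ ≤ 7/2, so |z + 3| ≥ |-7| − |z + 10| > 7 − 7/2 = 7/2.
Hence |(6z - 11)/(z + 3) − (71/7)| < 29|z + 10|/(7·(7/2)) = (58/49)|z + 10|, which is < ϵ once |z + 10| < (49/58)ϵ.
Take δ = min(7/2, (49/58)ϵ). Then 0 < |z + 10| < δ forces both bounds, so |(6z - 11)/(z + 3) − (71/7)| < ϵ.

δ = min(7/2, (49/58)ϵ)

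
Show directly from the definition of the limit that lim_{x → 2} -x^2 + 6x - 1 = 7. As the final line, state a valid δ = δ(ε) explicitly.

δ = min(2, ε/8)

Suppose ε > 0. We want δ > 0 such that 0 < |x − 2| < δ implies |(-x^2 + 6x - 1) − 7| < ε.
(-x^2 + 6x - 1) − 7 = -x^2 + 6x - 8 = (x − 2)(-x + 4).
So |(-x^2 + 6x - 1) − 7| = |x − 2|·|-x + 4|.
Assume first that |x − 2| < 2, so |x| < 4. Then |-x + 4| ≤ 4 + 4 = 8.
Hence |(-x^2 + 6x - 1) − 7| ≤ 8|x − 2| < ε provided |x − 2| < ε/8.
Choosing δ = min(2, ε/8) ensures both conditions, hence |(-x^2 + 6x - 1) − 7| < ε.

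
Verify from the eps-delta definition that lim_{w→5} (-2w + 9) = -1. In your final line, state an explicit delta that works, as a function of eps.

Fix eps > 0. We need delta > 0 so that 0 < |w − 5| < delta implies |(-2w + 9) + 1| < eps.
Since (-2w + 9) + 1 = -2(w − 5), we have |(-2w + 9) + 1| = 2|w − 5|.
So 2|w − 5| < eps exactly when |w − 5| < eps/2.
Take delta = eps/2. If 0 < |w − 5| < delta then |(-2w + 9) + 1| = 2|w − 5| < 2·(eps/2) = eps.

delta = eps/2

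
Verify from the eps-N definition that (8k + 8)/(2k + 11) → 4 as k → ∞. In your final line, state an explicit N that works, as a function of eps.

Fix eps > 0. For k ≥ 1, |(8k + 8)/(2k + 11) − 4| = |-72|/(2(2k + 11)) = 72/(2(2k + 11)).
Since 2k + 11 ≥ 2k for k ≥ 1, this is ≤ 72/(2·2k) = 18/k.
So |(8k + 8)/(2k + 11) − 4| < eps whenever k > 18/eps.
Take N = 18/eps. If k > N then |(8k + 8)/(2k + 11) − 4| ≤ 18/k < eps.

N = 18/eps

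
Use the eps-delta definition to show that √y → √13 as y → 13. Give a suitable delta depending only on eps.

Suppose eps > 0. We want delta > 0 such that 0 < |y − 13| < delta implies |√y − √13| < eps.
Multiplying by the conjugate, |√y − √13| = |y − 13|/(√y + √13).
Restrict delta ≤ 13 so that |y − 13| < 13 forces y > 0, and then √y + √13 > √13.
Hence |√y − √13| < |y − 13|/√13, which is < eps once |y − 13| < √13·eps.
Take delta = min(13, √13·eps). If 0 < |y − 13| < delta then y > 0 and |√y − √13| < |y − 13|/√13 < eps.

delta = min(13, √13·eps)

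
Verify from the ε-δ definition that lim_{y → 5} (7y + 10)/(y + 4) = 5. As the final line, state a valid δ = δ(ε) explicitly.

δ = min(9/2, (9/4)ε)

Suppose ε > 0. We want δ > 0 with 0 < |y − 5| < δ ⇒ |(7y + 10)/(y + 4) − 5| < ε.
Combining over a common denominator, (7y + 10)/(y + 4) − 5 = [(7y + 10)·9 − 45·(y + 4)] / [9·(y + 4)] = 18(y − 5) / (9(y + 4)).
So |(7y + 10)/(y + 4) − 5| = 18|y − 5| / (9·|y + 4|).
Require δ ≤ 9/2, so |y + 4| ≥ |9| − |y − 5| > 9 − 9/2 = 9/2.
Hence |(7y + 10)/(y + 4) − 5| < 18|y − 5|/(9·(9/2)) = (4/9)|y − 5|, which is < ε once |y − 5| < (9/4)ε.
Take δ = min(9/2, (9/4)ε). Then 0 < |y − 5| < δ forces both bounds, so |(7y + 10)/(y + 4) − 5| < ε.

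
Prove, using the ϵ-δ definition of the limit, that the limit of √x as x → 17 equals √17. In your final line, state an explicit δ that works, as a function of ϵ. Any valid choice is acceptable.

δ = min(17, √17·ϵ)

Suppose ϵ > 0. We want δ > 0 such that 0 < |x − 17| < δ implies |√x − √17| < ϵ.
Multiplying by the conjugate, |√x − √17| = |x − 17|/(√x + √17).
Restrict δ ≤ 17 so that |x − 17| < 17 forces x > 0, and then √x + √17 > √17.
Hence |√x − √17| < |x − 17|/√17, which is < ϵ once |x − 17| < √17·ϵ.
Take δ = min(17, √17·ϵ). If 0 < |x − 17| < δ then x > 0 and |√x − √17| < |x − 17|/√17 < ϵ.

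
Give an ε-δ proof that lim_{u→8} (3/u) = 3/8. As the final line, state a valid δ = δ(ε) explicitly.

δ = min(4, (32/3)ε)

Suppose ε > 0. We seek δ > 0 such that 0 < |u − 8| < δ implies |3/u − (3/8)| < ε.
|3/u − (3/8)| = 3·|8 − u|/(8·|u|) = 3|u − 8|/(8|u|).
Require δ ≤ 4 so that |u| > 8 − 4 = 4, hence 8|u| > 32.
Then |3/u − (3/8)| < 3|u − 8|/32, which is < ε when |u − 8| < (32/3)ε.
Take δ = min(4, (32/3)ε). Then 0 < |u − 8| < δ gives both |u − 8| < 4 and |u − 8| < (32/3)ε, so |3/u − (3/8)| < ε.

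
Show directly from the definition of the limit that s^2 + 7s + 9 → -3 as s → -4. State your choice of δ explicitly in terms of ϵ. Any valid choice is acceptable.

Fix ϵ > 0. We want δ > 0 such that 0 < |s + 4| < δ implies |(s^2 + 7s + 9) + 3| < ϵ.
(s^2 + 7s + 9) + 3 = s^2 + 7s + 12 = (s + 4)(s + 3).
So |(s^2 + 7s + 9) + 3| = |s + 4|·|s + 3|.
Require δ ≤ 2. Then |s + 4| < 2 gives |s| < 6, and by the triangle inequality |s + 3| ≤ 6 + 3 = 9.
Hence |(s^2 + 7s + 9) + 3| ≤ 9|s + 4| < ϵ provided |s + 4| < ϵ/9.
Take δ = min(2, ϵ/9). Then 0 < |s + 4| < δ gives both |s + 4| < 2 and |s + 4| < ϵ/9, so |(s^2 + 7s + 9) + 3| < ϵ.

δ = min(2, ϵ/9)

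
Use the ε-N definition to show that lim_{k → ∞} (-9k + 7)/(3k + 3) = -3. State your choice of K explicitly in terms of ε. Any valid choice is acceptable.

Suppose ε > 0. For k ≥ 1, |(-9k + 7)/(3k + 3) + 3| = |48|/(3(3k + 3)) = 48/(3(3k + 3)).
Since 3k + 3 ≥ 3k for k ≥ 1, this is ≤ 48/(3·3k) = (16/3)/k.
So |(-9k + 7)/(3k + 3) + 3| < ε whenever k > (16/3)/ε.
Take K = (16/3)/ε. If k > K then |(-9k + 7)/(3k + 3) + 3| ≤ (16/3)/k < ε.

K = (16/3)/ε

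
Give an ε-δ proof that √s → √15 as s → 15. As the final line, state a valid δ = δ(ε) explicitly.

δ = min(15, √15·ε)

Let ε > 0 be given. We want δ > 0 such that 0 < |s − 15| < δ implies |√s − √15| < ε.
Rationalise: √s − √15 = (s − 15)/(√s + √15), so |√s − √15| = |s − 15|/(√s + √15).
Restrict δ ≤ 15 so that |s − 15| < 15 forces s > 0, and then √s + √15 > √15.
Hence |√s − √15| < |s − 15|/√15, which is < ε once |s − 15| < √15·ε.
Take δ = min(15, √15·ε). If 0 < |s − 15| < δ then s > 0 and |√s − √15| < |s − 15|/√15 < ε.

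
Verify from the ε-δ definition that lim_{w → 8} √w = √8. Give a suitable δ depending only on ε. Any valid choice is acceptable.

δ = min(8, √8·ε)

Suppose ε > 0. We want δ > 0 such that 0 < |w − 8| < δ implies |√w − √8| < ε.
Rationalise: √w − √8 = (w − 8)/(√w + √8), so |√w − √8| = |w − 8|/(√w + √8).
Restrict δ ≤ 8 so that |w − 8| < 8 forces w > 0, and then √w + √8 > √8.
Hence |√w − √8| < |w − 8|/√8, which is < ε once |w − 8| < √8·ε.
Take δ = min(8, √8·ε). If 0 < |w − 8| < δ then w > 0 and |√w − √8| < |w − 8|/√8 < ε.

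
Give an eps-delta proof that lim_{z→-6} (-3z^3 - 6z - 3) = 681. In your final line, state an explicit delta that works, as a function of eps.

Let eps > 0 be given. We want delta > 0 such that 0 < |z + 6| < delta implies |(-3z^3 - 6z - 3) − 681| < eps.
(-3z^3 - 6z - 3) − 681 = -3z^3 - 6z - 684 = (z + 6)(-3z^2 + 18z - 114).
So |(-3z^3 - 6z - 3) − 681| = |z + 6|·|-3z^2 + 18z - 114|.
Assume first that |z + 6| < 1, so |z| < 7. Then |-3z^2 + 18z - 114| ≤ 3·7^2 + 18·7 + 114 = 387.
Hence |(-3z^3 - 6z - 3) − 681| ≤ 387|z + 6| < eps provided |z + 6| < eps/387.
Choosing delta = min(1, eps/387) ensures both conditions, hence |(-3z^3 - 6z - 3) − 681| < eps.

delta = min(1, eps/387)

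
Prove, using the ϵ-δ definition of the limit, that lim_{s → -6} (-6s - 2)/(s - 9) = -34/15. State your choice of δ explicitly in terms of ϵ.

Suppose ϵ > 0. We want δ > 0 with 0 < |s + 6| < δ ⇒ |(-6s - 2)/(s - 9) + 34/15| < ϵ.
Combining over a common denominator, (-6s - 2)/(s - 9) + 34/15 = [(-6s - 2)·(-15) − 34·(s - 9)] / [(-15)·(s - 9)] = 56(s + 6) / ((-15)(s - 9)).
So |(-6s - 2)/(s - 9) + 34/15| = 56|s + 6| / (15·|s − 9|).
Require δ ≤ 15/2, so |s − 9| ≥ |-15| − |s + 6| > 15 − 15/2 = 15/2.
Hence |(-6s - 2)/(s - 9) + 34/15| < 56|s + 6|/(15·(15/2)) = (112/225)|s + 6|, which is < ϵ once |s + 6| < (225/112)ϵ.
Take δ = min(15/2, (225/112)ϵ). Then 0 < |s + 6| < δ forces both bounds, so |(-6s - 2)/(s - 9) + 34/15| < ϵ.

δ = min(15/2, (225/112)ϵ)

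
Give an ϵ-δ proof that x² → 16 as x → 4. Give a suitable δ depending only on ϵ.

δ = min(1, ϵ/9)

Fix ϵ > 0. We seek δ > 0 with 0 < |x − 4| < δ ⇒ |x² − 16| < ϵ.
Factor: x² − 16 = (x − 4)(x + 4), so |x² − 16| = |x − 4|·|x + 4|.
Restrict δ ≤ 1. Then |x − 4| < 1 gives |x| < 5, so by the triangle inequality |x + 4| ≤ 5 + 4 = 9.
Hence |x² − 16| ≤ 9|x − 4|, which is < ϵ once |x − 4| < ϵ/9.
Take δ = min(1, ϵ/9). If 0 < |x − 4| < δ then both bounds hold and |x² − 16| ≤ 9|x − 4| < 9·(ϵ/9) = ϵ.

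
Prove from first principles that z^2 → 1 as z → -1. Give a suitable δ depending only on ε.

δ = min(1, ε/3)

Suppose ε > 0. We seek δ > 0 with 0 < |z + 1| < δ ⇒ |z^2 − 1| < ε.
Factor: z^2 − 1 = (z + 1)(z - 1), so |z^2 − 1| = |z + 1|·|z - 1|.
Restrict δ ≤ 1. Then |z + 1| < 1 gives |z| < 2, so by the triangle inequality |z - 1| ≤ 2 + 1 = 3.
Hence |z^2 − 1| ≤ 3|z + 1|, which is < ε once |z + 1| < ε/3.
Take δ = min(1, ε/3). If 0 < |z + 1| < δ then both bounds hold and |z^2 − 1| ≤ 3|z + 1| < 3·(ε/3) = ε.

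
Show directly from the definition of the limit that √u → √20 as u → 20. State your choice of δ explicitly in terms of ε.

Let ε > 0 be given. We want δ > 0 such that 0 < |u − 20| < δ implies |√u − √20| < ε.
Multiplying by the conjugate, |√u − √20| = |u − 20|/(√u + √20).
Restrict δ ≤ 20 so that |u − 20| < 20 forces u > 0, and then √u + √20 > √20.
Hence |√u − √20| < |u − 20|/√20, which is < ε once |u − 20| < √20·ε.
Take δ = min(20, √20·ε). If 0 < |u − 20| < δ then u > 0 and |√u − √20| < |u − 20|/√20 < ε.

δ = min(20, √20·ε)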